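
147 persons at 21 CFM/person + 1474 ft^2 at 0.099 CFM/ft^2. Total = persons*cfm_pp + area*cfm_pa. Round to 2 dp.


Total = 147*21 + 1474*0.099 = 3232.93 CFM

3232.93 CFM


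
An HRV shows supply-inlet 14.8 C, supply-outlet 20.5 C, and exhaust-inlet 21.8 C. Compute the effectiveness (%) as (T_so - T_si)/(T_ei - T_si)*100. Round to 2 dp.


eff = (20.5-14.8)/(21.8-14.8)*100 = 81.43 %

81.43 %


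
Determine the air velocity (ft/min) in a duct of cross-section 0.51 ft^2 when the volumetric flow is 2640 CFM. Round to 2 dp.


V = 2640 / 0.51 = 5176.47 ft/min

5176.47 ft/min


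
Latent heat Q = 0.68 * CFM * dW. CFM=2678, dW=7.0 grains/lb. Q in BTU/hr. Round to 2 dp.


Q = 0.68 * 2678 * 7.0 = 12747.28 BTU/hr

12747.28 BTU/hr


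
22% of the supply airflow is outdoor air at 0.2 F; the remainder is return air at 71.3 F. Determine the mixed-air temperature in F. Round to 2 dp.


T_mix = 0.22*0.2 + 0.78*71.3 = 55.66 F

55.66 F


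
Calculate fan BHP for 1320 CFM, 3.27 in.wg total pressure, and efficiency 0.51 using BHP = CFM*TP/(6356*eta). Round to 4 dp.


BHP = 1320 * 3.27 / (6356 * 0.51) = 1.3316 hp

1.3316 hp


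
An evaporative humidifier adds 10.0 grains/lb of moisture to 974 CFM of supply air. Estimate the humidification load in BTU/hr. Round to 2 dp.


Q = 0.68 * 974 * 10.0 = 6623.20 BTU/hr

6623.20 BTU/hr


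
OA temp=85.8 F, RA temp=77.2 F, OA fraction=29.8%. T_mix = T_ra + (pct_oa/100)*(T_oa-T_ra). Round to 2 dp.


T_mix = 77.2 + (29.8/100)*(85.8-77.2) = 79.76 F

79.76 F


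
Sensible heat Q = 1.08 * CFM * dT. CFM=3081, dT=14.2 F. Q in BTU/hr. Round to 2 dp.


Q = 1.08 * 3081 * 14.2 = 47250.22 BTU/hr

47250.22 BTU/hr


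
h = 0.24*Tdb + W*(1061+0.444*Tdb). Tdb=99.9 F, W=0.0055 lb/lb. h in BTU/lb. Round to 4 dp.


h = 0.24*99.9 + 0.0055*(1061+0.444*99.9) = 30.0555 BTU/lb

30.0555 BTU/lb


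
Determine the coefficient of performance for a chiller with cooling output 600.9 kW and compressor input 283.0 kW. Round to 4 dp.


COP = 600.9 / 283.0 = 2.1233

2.1233


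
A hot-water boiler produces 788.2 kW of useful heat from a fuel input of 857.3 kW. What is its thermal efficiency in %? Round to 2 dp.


eta = (788.2/857.3)*100 = 91.94 %

91.94 %


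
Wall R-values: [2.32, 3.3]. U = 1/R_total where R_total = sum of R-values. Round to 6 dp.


R_total = 2.32 + 3.3 = 5.62
U = 1/5.62 = 0.177936

0.177936


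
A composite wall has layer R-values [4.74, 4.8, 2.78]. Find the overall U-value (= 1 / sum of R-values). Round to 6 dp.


R_total = 4.74 + 4.8 + 2.78 = 12.32
U = 1/12.32 = 0.081169

0.081169


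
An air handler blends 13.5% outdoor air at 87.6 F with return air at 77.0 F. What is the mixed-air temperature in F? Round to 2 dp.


T_mix = 77.0 + (13.5/100)*(87.6-77.0) = 78.43 F

78.43 F


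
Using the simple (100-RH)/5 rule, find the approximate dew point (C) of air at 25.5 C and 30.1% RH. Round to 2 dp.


Td = 25.5 - (100-30.1)/5 = 11.52 C

11.52 C


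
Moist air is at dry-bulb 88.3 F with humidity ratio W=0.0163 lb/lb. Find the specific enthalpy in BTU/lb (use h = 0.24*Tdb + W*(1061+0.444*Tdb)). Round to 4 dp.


h = 0.24*88.3 + 0.0163*(1061+0.444*88.3) = 39.1253 BTU/lb

39.1253 BTU/lb


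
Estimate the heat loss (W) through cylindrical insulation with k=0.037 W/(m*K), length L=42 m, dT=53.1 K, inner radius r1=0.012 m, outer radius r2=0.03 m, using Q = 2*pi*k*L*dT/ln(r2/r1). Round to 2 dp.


Q = 2*pi*0.037*42*53.1/ln(0.03/0.012) = 565.84 W

565.84 W


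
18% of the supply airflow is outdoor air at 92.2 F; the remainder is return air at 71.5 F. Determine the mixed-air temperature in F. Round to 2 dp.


T_mix = 0.18*92.2 + 0.82*71.5 = 75.23 F

75.23 F


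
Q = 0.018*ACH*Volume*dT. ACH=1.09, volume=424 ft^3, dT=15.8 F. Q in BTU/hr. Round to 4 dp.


Q = 0.018 * 1.09 * 424 * 15.8 = 131.4383 BTU/hr

131.4383 BTU/hr


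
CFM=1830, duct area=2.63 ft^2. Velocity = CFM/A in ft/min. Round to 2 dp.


V = 1830 / 2.63 = 695.82 ft/min

695.82 ft/min


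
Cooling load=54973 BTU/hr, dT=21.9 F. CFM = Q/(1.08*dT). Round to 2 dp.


CFM = 54973 / (1.08 * 21.9) = 2324.24

2324.24 CFM


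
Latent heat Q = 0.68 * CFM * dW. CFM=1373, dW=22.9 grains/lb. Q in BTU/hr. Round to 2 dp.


Q = 0.68 * 1373 * 22.9 = 21380.36 BTU/hr

21380.36 BTU/hr


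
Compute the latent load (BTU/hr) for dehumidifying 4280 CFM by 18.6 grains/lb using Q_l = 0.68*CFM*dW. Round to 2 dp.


Q = 0.68 * 4280 * 18.6 = 54133.44 BTU/hr

54133.44 BTU/hr


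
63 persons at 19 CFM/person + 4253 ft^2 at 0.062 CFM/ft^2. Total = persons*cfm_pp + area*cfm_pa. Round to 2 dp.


Total = 63*19 + 4253*0.062 = 1460.69 CFM

1460.69 CFM


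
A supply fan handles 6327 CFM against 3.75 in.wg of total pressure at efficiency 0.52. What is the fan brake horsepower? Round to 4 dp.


BHP = 6327 * 3.75 / (6356 * 0.52) = 7.1786 hp

7.1786 hp


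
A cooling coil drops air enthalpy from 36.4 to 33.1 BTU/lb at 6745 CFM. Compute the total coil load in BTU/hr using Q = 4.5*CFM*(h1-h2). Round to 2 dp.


Q = 4.5 * 6745 * (36.4 - 33.1) = 100163.25 BTU/hr

100163.25 BTU/hr


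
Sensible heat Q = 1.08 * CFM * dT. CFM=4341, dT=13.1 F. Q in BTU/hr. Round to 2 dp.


Q = 1.08 * 4341 * 13.1 = 61416.47 BTU/hr

61416.47 BTU/hr


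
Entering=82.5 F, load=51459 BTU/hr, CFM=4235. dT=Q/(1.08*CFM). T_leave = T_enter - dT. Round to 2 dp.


dT = 51459/(1.08*4235) = 11.2508
T_leave = 82.5 - 11.2508 = 71.25 F

71.25 F


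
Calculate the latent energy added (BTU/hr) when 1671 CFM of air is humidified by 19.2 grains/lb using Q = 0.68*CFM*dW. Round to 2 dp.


Q = 0.68 * 1671 * 19.2 = 21816.58 BTU/hr

21816.58 BTU/hr


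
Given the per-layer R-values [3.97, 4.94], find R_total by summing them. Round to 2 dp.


R_total = 3.97 + 4.94 = 8.91

8.91


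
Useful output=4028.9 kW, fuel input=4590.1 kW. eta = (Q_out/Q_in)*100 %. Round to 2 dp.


eta = (4028.9/4590.1)*100 = 87.77 %

87.77 %


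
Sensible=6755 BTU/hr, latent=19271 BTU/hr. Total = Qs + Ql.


Qt = 6755 + 19271 = 26026 BTU/hr

26026 BTU/hr


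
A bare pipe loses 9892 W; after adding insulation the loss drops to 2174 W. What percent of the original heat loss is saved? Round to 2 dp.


Savings = ((9892-2174)/9892)*100 = 78.02 %

78.02 %


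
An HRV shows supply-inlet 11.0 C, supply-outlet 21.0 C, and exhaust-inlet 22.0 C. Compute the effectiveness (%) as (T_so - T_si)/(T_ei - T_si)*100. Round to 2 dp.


eff = (21.0-11.0)/(22.0-11.0)*100 = 90.91 %

90.91 %


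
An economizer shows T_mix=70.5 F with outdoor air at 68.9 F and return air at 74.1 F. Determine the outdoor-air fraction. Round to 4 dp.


frac = (70.5 - 74.1) / (68.9 - 74.1) = 0.6923

0.6923


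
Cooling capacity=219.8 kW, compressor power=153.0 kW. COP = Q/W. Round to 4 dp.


COP = 219.8 / 153.0 = 1.4366

1.4366


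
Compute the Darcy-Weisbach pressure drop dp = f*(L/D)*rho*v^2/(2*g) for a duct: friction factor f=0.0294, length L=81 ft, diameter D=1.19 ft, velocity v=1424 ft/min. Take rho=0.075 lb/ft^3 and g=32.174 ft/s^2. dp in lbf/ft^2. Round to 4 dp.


v_fps = 1424/60 = 23.7333 ft/s
dp = 0.0294*(81/1.19)*0.075*23.7333^2/(2*32.174) = 1.3138 lbf/ft^2

1.3138 lbf/ft^2


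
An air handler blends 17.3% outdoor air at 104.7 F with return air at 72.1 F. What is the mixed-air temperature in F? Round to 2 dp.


T_mix = 72.1 + (17.3/100)*(104.7-72.1) = 77.74 F

77.74 F


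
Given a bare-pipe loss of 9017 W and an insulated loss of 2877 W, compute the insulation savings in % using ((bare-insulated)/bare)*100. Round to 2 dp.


Savings = ((9017-2877)/9017)*100 = 68.09 %

68.09 %


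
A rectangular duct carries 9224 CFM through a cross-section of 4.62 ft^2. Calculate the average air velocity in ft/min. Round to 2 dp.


V = 9224 / 4.62 = 1996.54 ft/min

1996.54 ft/min


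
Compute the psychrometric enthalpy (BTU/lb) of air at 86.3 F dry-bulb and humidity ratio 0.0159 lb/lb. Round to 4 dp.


h = 0.24*86.3 + 0.0159*(1061+0.444*86.3) = 38.1911 BTU/lb

38.1911 BTU/lb


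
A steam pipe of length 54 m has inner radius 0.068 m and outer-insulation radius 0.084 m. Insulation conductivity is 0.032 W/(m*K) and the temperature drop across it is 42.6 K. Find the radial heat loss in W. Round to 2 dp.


Q = 2*pi*0.032*54*42.6/ln(0.084/0.068) = 2188.85 W

2188.85 W


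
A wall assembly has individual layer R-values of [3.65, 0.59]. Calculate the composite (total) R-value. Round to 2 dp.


R_total = 3.65 + 0.59 = 4.24

4.24


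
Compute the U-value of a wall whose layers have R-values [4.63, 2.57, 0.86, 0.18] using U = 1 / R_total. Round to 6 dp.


R_total = 4.63 + 2.57 + 0.86 + 0.18 = 8.24
U = 1/8.24 = 0.121359

0.121359


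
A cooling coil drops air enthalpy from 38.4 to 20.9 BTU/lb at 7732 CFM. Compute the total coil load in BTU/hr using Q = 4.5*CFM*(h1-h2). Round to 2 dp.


Q = 4.5 * 7732 * (38.4 - 20.9) = 608895.00 BTU/hr

608895.00 BTU/hr


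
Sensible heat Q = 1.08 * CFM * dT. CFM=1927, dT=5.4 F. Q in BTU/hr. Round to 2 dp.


Q = 1.08 * 1927 * 5.4 = 11238.26 BTU/hr

11238.26 BTU/hr


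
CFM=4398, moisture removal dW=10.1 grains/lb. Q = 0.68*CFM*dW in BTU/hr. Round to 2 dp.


Q = 0.68 * 4398 * 10.1 = 30205.46 BTU/hr

30205.46 BTU/hr


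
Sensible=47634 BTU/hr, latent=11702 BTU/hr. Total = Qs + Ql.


Qt = 47634 + 11702 = 59336 BTU/hr

59336 BTU/hr


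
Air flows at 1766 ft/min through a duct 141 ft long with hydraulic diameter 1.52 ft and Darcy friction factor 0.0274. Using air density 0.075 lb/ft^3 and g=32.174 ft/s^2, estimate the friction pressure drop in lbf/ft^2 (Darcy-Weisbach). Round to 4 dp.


v_fps = 1766/60 = 29.4333 ft/s
dp = 0.0274*(141/1.52)*0.075*29.4333^2/(2*32.174) = 2.5664 lbf/ft^2

2.5664 lbf/ft^2


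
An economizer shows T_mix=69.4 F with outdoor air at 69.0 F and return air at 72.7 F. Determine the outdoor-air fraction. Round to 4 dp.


frac = (69.4 - 72.7) / (69.0 - 72.7) = 0.8919

0.8919


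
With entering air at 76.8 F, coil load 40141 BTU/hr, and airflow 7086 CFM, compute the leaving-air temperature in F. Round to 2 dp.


dT = 40141/(1.08*7086) = 5.2452
T_leave = 76.8 - 5.2452 = 71.55 F

71.55 F


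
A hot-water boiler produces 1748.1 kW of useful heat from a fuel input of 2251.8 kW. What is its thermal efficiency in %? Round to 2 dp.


eta = (1748.1/2251.8)*100 = 77.63 %

77.63 %


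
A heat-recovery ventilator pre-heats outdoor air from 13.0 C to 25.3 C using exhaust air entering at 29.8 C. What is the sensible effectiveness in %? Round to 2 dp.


eff = (25.3-13.0)/(29.8-13.0)*100 = 73.21 %

73.21 %


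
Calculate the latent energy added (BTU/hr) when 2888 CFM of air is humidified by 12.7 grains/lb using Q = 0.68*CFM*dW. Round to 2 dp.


Q = 0.68 * 2888 * 12.7 = 24940.77 BTU/hr

24940.77 BTU/hr


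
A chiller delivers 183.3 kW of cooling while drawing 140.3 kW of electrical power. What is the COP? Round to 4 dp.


COP = 183.3 / 140.3 = 1.3065

1.3065


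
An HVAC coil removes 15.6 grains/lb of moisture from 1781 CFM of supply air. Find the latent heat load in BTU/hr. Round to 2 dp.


Q = 0.68 * 1781 * 15.6 = 18892.85 BTU/hr

18892.85 BTU/hr


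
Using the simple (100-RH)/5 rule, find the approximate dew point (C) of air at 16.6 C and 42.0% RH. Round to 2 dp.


Td = 16.6 - (100-42.0)/5 = 5.00 C

5.00 C


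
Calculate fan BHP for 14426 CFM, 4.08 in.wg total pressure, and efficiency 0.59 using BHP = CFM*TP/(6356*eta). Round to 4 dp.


BHP = 14426 * 4.08 / (6356 * 0.59) = 15.6953 hp

15.6953 hp


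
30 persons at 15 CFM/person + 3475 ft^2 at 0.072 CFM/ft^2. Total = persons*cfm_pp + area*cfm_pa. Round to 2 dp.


Total = 30*15 + 3475*0.072 = 700.20 CFM

700.20 CFM


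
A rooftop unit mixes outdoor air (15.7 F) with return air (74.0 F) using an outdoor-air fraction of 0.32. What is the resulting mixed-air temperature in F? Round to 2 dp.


T_mix = 0.32*15.7 + 0.68*74.0 = 55.34 F

55.34 F


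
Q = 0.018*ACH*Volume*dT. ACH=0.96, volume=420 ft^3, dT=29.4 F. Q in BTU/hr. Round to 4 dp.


Q = 0.018 * 0.96 * 420 * 29.4 = 213.3734 BTU/hr

213.3734 BTU/hr


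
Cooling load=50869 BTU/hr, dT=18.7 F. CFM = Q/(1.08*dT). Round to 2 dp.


CFM = 50869 / (1.08 * 18.7) = 2518.77

2518.77 CFM


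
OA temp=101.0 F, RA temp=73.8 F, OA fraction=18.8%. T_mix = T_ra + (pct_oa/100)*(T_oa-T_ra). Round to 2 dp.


T_mix = 73.8 + (18.8/100)*(101.0-73.8) = 78.91 F

78.91 F


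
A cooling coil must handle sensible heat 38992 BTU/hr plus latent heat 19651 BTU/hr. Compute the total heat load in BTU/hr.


Qt = 38992 + 19651 = 58643 BTU/hr

58643 BTU/hr


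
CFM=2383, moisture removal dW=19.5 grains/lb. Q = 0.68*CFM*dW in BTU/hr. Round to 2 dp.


Q = 0.68 * 2383 * 19.5 = 31598.58 BTU/hr

31598.58 BTU/hr


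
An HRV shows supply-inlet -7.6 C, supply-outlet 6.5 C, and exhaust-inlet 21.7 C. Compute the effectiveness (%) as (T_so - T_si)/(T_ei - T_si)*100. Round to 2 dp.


eff = (6.5-(-7.6))/(21.7-(-7.6))*100 = 48.12 %

48.12 %


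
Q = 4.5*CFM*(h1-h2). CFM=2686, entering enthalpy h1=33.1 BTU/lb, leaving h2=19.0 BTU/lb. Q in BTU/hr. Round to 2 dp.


Q = 4.5 * 2686 * (33.1 - 19.0) = 170426.70 BTU/hr

170426.70 BTU/hr


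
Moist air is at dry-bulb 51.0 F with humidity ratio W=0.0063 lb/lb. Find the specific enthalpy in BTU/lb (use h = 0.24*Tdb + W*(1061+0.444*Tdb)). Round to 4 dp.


h = 0.24*51.0 + 0.0063*(1061+0.444*51.0) = 19.0670 BTU/lb

19.0670 BTU/lb


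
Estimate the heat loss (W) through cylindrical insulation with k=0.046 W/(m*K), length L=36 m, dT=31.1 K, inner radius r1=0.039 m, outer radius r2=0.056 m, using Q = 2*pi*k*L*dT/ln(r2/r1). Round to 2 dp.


Q = 2*pi*0.046*36*31.1/ln(0.056/0.039) = 894.43 W

894.43 W


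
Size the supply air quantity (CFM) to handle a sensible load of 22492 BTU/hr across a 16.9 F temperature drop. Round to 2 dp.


CFM = 22492 / (1.08 * 16.9) = 1232.30

1232.30 CFM


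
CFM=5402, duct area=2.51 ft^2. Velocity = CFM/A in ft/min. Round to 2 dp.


V = 5402 / 2.51 = 2152.19 ft/min

2152.19 ft/min


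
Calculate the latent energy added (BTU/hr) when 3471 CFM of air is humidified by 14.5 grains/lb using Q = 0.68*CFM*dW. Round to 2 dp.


Q = 0.68 * 3471 * 14.5 = 34224.06 BTU/hr

34224.06 BTU/hr


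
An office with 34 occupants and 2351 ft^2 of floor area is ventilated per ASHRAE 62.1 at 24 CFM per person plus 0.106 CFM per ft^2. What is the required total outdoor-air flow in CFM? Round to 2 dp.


Total = 34*24 + 2351*0.106 = 1065.21 CFM

1065.21 CFM


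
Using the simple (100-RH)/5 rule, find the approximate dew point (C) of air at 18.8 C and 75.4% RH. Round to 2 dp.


Td = 18.8 - (100-75.4)/5 = 13.88 C

13.88 C


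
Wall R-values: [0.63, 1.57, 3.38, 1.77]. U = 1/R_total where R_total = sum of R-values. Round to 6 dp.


R_total = 0.63 + 1.57 + 3.38 + 1.77 = 7.35
U = 1/7.35 = 0.136054

0.136054


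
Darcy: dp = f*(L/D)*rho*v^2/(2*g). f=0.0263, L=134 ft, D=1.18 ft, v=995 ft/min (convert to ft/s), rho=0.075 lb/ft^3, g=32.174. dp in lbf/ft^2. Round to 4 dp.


v_fps = 995/60 = 16.5833 ft/s
dp = 0.0263*(134/1.18)*0.075*16.5833^2/(2*32.174) = 0.9573 lbf/ft^2

0.9573 lbf/ft^2


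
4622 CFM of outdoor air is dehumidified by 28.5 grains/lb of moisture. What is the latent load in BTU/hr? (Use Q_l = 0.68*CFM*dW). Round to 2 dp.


Q = 0.68 * 4622 * 28.5 = 89574.36 BTU/hr

89574.36 BTU/hr


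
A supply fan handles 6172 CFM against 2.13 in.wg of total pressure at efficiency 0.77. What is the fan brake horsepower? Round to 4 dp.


BHP = 6172 * 2.13 / (6356 * 0.77) = 2.6862 hp

2.6862 hp


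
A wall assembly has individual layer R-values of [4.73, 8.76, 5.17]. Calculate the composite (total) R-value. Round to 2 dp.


R_total = 4.73 + 8.76 + 5.17 = 18.66

18.66


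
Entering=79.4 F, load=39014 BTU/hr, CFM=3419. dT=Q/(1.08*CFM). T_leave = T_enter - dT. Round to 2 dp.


dT = 39014/(1.08*3419) = 10.5657
T_leave = 79.4 - 10.5657 = 68.83 F

68.83 F


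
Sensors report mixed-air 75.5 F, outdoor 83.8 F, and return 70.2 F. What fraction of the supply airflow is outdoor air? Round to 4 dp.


frac = (75.5 - 70.2) / (83.8 - 70.2) = 0.3897

0.3897


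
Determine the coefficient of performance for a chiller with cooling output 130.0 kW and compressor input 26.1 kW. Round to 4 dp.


COP = 130.0 / 26.1 = 4.9808

4.9808


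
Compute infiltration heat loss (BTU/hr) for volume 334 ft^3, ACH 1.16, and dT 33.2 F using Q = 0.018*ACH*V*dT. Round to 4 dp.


Q = 0.018 * 1.16 * 334 * 33.2 = 231.5341 BTU/hr

231.5341 BTU/hr


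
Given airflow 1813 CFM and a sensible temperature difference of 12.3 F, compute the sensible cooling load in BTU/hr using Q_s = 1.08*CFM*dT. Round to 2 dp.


Q = 1.08 * 1813 * 12.3 = 24083.89 BTU/hr

24083.89 BTU/hr


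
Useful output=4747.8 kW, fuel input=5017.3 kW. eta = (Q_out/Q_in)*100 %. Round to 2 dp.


eta = (4747.8/5017.3)*100 = 94.63 %

94.63 %


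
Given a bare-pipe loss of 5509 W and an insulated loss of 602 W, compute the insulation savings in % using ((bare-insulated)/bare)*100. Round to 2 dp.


Savings = ((5509-602)/5509)*100 = 89.07 %

89.07 %


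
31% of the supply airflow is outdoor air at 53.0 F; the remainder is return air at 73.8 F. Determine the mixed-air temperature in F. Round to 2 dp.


T_mix = 0.31*53.0 + 0.69*73.8 = 67.35 F

67.35 F


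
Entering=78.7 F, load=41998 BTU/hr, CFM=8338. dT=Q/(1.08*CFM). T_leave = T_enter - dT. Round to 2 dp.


dT = 41998/(1.08*8338) = 4.6638
T_leave = 78.7 - 4.6638 = 74.04 F

74.04 F


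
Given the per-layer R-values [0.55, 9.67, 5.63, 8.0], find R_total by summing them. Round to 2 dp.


R_total = 0.55 + 9.67 + 5.63 + 8.0 = 23.85

23.85


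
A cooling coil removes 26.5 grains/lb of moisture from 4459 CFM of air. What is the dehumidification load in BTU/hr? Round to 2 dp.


Q = 0.68 * 4459 * 26.5 = 80351.18 BTU/hr

80351.18 BTU/hr


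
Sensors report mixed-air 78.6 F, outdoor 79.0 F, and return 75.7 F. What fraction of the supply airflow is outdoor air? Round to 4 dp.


frac = (78.6 - 75.7) / (79.0 - 75.7) = 0.8788

0.8788


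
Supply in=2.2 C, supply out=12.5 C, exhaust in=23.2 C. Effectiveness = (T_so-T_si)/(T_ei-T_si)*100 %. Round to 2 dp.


eff = (12.5-2.2)/(23.2-2.2)*100 = 49.05 %

49.05 %


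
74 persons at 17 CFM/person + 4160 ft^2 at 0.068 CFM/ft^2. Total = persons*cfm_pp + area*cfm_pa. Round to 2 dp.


Total = 74*17 + 4160*0.068 = 1540.88 CFM

1540.88 CFM


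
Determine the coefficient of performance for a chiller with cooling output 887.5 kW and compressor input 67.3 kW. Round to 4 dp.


COP = 887.5 / 67.3 = 13.1872

13.1872


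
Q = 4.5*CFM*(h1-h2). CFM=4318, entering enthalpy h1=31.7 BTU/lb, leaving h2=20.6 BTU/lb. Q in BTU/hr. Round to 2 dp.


Q = 4.5 * 4318 * (31.7 - 20.6) = 215684.10 BTU/hr

215684.10 BTU/hr


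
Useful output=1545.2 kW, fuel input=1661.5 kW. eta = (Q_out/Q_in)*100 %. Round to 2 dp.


eta = (1545.2/1661.5)*100 = 93.00 %

93.00 %


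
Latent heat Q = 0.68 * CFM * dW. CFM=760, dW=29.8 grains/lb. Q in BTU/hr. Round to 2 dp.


Q = 0.68 * 760 * 29.8 = 15400.64 BTU/hr

15400.64 BTU/hr


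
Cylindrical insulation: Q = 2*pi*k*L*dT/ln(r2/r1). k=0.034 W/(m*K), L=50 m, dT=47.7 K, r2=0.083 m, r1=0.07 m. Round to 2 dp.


Q = 2*pi*0.034*50*47.7/ln(0.083/0.07) = 2991.00 W

2991.00 W


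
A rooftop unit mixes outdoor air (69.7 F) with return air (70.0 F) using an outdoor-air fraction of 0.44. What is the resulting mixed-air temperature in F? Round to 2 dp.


T_mix = 0.44*69.7 + 0.56*70.0 = 69.87 F

69.87 F


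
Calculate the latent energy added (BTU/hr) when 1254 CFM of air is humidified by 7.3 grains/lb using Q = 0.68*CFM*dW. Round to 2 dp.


Q = 0.68 * 1254 * 7.3 = 6224.86 BTU/hr

6224.86 BTU/hr


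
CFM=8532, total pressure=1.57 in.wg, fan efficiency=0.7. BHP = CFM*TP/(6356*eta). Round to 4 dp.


BHP = 8532 * 1.57 / (6356 * 0.7) = 3.0107 hp

3.0107 hp


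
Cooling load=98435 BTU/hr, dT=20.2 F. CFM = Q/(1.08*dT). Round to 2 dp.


CFM = 98435 / (1.08 * 20.2) = 4512.06

4512.06 CFM


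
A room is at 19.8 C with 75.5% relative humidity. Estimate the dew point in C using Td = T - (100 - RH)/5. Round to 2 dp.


Td = 19.8 - (100-75.5)/5 = 14.90 C

14.90 C


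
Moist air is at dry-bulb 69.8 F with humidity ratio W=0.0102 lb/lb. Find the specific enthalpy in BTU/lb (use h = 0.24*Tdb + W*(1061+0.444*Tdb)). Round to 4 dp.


h = 0.24*69.8 + 0.0102*(1061+0.444*69.8) = 27.8903 BTU/lb

27.8903 BTU/lb


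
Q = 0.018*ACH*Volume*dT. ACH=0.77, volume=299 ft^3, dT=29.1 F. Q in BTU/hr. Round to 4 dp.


Q = 0.018 * 0.77 * 299 * 29.1 = 120.5945 BTU/hr

120.5945 BTU/hr


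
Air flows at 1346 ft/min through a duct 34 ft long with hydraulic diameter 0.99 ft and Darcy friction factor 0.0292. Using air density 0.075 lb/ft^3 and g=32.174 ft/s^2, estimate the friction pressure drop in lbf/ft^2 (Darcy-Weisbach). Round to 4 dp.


v_fps = 1346/60 = 22.4333 ft/s
dp = 0.0292*(34/0.99)*0.075*22.4333^2/(2*32.174) = 0.5882 lbf/ft^2

0.5882 lbf/ft^2


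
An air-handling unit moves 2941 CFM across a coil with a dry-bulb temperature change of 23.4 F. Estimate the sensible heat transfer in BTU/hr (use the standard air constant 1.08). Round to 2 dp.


Q = 1.08 * 2941 * 23.4 = 74324.95 BTU/hr

74324.95 BTU/hr


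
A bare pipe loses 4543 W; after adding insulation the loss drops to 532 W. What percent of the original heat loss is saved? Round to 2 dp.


Savings = ((4543-532)/4543)*100 = 88.29 %

88.29 %


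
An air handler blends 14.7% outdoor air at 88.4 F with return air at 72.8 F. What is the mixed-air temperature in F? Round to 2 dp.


T_mix = 72.8 + (14.7/100)*(88.4-72.8) = 75.09 F

75.09 F


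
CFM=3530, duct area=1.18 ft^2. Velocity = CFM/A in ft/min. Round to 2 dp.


V = 3530 / 1.18 = 2991.53 ft/min

2991.53 ft/min


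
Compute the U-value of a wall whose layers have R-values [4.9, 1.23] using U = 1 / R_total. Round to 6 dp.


R_total = 4.9 + 1.23 = 6.13
U = 1/6.13 = 0.163132

0.163132


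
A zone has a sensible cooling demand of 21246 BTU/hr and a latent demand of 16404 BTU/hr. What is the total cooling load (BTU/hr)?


Qt = 21246 + 16404 = 37650 BTU/hr

37650 BTU/hr


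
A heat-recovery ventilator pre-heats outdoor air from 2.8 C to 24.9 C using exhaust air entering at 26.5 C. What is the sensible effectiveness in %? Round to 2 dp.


eff = (24.9-2.8)/(26.5-2.8)*100 = 93.25 %

93.25 %


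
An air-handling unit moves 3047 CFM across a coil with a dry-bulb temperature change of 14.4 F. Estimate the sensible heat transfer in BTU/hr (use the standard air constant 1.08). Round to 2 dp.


Q = 1.08 * 3047 * 14.4 = 47386.94 BTU/hr

47386.94 BTU/hr


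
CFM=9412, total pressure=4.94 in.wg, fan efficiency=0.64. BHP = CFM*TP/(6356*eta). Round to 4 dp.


BHP = 9412 * 4.94 / (6356 * 0.64) = 11.4300 hp

11.4300 hp


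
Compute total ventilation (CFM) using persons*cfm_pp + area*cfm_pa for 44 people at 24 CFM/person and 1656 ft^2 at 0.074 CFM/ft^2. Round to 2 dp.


Total = 44*24 + 1656*0.074 = 1178.54 CFM

1178.54 CFM


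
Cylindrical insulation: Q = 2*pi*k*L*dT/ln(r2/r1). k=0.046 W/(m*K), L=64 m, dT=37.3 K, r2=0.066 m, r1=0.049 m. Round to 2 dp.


Q = 2*pi*0.046*64*37.3/ln(0.066/0.049) = 2316.60 W

2316.60 W


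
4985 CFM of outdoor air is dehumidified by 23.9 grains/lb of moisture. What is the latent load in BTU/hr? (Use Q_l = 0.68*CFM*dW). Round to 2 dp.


Q = 0.68 * 4985 * 23.9 = 81016.22 BTU/hr

81016.22 BTU/hr


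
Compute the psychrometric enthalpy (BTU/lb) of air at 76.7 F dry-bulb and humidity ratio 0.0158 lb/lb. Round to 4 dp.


h = 0.24*76.7 + 0.0158*(1061+0.444*76.7) = 35.7099 BTU/lb

35.7099 BTU/lb


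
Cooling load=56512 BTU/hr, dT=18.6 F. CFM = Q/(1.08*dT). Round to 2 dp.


CFM = 56512 / (1.08 * 18.6) = 2813.22

2813.22 CFM


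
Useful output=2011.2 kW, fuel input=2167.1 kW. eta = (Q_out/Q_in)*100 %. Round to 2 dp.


eta = (2011.2/2167.1)*100 = 92.81 %

92.81 %


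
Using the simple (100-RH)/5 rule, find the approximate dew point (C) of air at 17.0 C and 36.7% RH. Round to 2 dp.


Td = 17.0 - (100-36.7)/5 = 4.34 C

4.34 C


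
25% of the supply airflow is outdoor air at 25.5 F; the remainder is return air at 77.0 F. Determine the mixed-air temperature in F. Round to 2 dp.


T_mix = 0.25*25.5 + 0.75*77.0 = 64.13 F

64.13 F


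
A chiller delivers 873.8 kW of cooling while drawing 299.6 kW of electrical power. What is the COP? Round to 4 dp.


COP = 873.8 / 299.6 = 2.9166

2.9166


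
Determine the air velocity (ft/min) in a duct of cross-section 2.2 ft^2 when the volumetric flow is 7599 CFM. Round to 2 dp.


V = 7599 / 2.2 = 3454.09 ft/min

3454.09 ft/min


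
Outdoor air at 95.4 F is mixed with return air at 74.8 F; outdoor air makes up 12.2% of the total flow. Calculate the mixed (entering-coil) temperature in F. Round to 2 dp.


T_mix = 74.8 + (12.2/100)*(95.4-74.8) = 77.31 F

77.31 F


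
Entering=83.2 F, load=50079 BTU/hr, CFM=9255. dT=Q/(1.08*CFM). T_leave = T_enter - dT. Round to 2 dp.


dT = 50079/(1.08*9255) = 5.0102
T_leave = 83.2 - 5.0102 = 78.19 F

78.19 F


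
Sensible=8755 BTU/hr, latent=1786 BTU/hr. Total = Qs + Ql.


Qt = 8755 + 1786 = 10541 BTU/hr

10541 BTU/hr


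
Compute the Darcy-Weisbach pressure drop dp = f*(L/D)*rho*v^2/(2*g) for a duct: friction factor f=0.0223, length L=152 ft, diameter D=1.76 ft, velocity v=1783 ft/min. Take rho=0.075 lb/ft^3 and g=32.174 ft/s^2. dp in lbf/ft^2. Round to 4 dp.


v_fps = 1783/60 = 29.7167 ft/s
dp = 0.0223*(152/1.76)*0.075*29.7167^2/(2*32.174) = 1.9823 lbf/ft^2

1.9823 lbf/ft^2


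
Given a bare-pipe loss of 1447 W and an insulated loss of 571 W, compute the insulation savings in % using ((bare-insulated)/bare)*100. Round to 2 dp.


Savings = ((1447-571)/1447)*100 = 60.54 %

60.54 %


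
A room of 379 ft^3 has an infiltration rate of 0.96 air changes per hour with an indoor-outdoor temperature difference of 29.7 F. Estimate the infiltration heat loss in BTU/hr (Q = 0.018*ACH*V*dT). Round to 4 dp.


Q = 0.018 * 0.96 * 379 * 29.7 = 194.5089 BTU/hr

194.5089 BTU/hr


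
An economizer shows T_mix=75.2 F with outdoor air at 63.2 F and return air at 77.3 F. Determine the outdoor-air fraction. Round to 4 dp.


frac = (75.2 - 77.3) / (63.2 - 77.3) = 0.1489

0.1489


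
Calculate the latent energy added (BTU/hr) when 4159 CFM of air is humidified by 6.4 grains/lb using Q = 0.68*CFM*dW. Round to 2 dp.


Q = 0.68 * 4159 * 6.4 = 18099.97 BTU/hr

18099.97 BTU/hr


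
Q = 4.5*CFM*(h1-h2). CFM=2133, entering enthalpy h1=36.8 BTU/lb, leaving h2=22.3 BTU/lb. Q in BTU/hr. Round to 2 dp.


Q = 4.5 * 2133 * (36.8 - 22.3) = 139178.25 BTU/hr

139178.25 BTU/hr


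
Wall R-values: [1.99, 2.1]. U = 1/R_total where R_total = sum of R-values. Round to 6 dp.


R_total = 1.99 + 2.1 = 4.09
U = 1/4.09 = 0.244499

0.244499


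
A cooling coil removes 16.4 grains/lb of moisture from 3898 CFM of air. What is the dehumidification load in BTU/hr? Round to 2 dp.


Q = 0.68 * 3898 * 16.4 = 43470.50 BTU/hr

43470.50 BTU/hr


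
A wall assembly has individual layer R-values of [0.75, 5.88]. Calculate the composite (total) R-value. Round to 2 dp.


R_total = 0.75 + 5.88 = 6.63

6.63


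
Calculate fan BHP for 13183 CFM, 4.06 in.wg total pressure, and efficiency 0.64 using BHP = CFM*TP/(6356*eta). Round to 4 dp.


BHP = 13183 * 4.06 / (6356 * 0.64) = 13.1576 hp

13.1576 hp


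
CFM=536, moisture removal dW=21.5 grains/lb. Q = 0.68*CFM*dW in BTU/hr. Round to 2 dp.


Q = 0.68 * 536 * 21.5 = 7836.32 BTU/hr

7836.32 BTU/hr


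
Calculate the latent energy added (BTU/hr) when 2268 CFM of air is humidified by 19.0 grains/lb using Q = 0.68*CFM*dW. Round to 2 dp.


Q = 0.68 * 2268 * 19.0 = 29302.56 BTU/hr

29302.56 BTU/hr


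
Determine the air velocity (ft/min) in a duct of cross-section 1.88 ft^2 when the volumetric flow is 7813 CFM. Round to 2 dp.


V = 7813 / 1.88 = 4155.85 ft/min

4155.85 ft/min


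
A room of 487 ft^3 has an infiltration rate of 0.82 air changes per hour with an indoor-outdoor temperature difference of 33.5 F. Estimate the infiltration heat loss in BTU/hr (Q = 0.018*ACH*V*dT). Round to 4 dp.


Q = 0.018 * 0.82 * 487 * 33.5 = 240.8020 BTU/hr

240.8020 BTU/hr


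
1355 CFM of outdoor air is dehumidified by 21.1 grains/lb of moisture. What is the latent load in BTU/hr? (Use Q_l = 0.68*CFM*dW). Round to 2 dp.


Q = 0.68 * 1355 * 21.1 = 19441.54 BTU/hr

19441.54 BTU/hr


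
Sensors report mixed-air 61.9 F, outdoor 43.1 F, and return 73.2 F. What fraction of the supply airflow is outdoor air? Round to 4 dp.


frac = (61.9 - 73.2) / (43.1 - 73.2) = 0.3754

0.3754


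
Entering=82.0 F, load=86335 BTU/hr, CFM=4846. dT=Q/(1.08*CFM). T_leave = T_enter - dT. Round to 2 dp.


dT = 86335/(1.08*4846) = 16.4960
T_leave = 82.0 - 16.4960 = 65.50 F

65.50 F


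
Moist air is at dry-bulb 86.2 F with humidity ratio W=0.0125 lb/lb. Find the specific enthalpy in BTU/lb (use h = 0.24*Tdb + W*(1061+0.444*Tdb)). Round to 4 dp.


h = 0.24*86.2 + 0.0125*(1061+0.444*86.2) = 34.4289 BTU/lb

34.4289 BTU/lb


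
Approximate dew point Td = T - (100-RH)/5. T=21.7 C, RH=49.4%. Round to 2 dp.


Td = 21.7 - (100-49.4)/5 = 11.58 C

11.58 C


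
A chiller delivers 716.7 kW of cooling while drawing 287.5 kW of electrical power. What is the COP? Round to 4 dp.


COP = 716.7 / 287.5 = 2.4929

2.4929


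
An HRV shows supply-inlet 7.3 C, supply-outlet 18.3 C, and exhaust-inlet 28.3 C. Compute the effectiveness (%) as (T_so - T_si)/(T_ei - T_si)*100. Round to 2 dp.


eff = (18.3-7.3)/(28.3-7.3)*100 = 52.38 %

52.38 %


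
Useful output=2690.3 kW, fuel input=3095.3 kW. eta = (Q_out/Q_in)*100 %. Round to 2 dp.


eta = (2690.3/3095.3)*100 = 86.92 %

86.92 %


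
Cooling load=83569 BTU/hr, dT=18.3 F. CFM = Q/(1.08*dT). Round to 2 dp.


CFM = 83569 / (1.08 * 18.3) = 4228.34

4228.34 CFM


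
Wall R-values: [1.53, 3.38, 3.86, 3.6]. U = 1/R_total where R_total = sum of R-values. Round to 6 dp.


R_total = 1.53 + 3.38 + 3.86 + 3.6 = 12.37
U = 1/12.37 = 0.080841

0.080841


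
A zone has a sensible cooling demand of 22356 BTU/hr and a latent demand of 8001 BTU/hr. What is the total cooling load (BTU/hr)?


Qt = 22356 + 8001 = 30357 BTU/hr

30357 BTU/hr


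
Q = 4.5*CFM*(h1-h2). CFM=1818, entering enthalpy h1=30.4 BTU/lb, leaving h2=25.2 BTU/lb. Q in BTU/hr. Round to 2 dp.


Q = 4.5 * 1818 * (30.4 - 25.2) = 42541.20 BTU/hr

42541.20 BTU/hr


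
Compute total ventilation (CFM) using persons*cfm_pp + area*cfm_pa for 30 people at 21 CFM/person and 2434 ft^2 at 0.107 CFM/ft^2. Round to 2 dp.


Total = 30*21 + 2434*0.107 = 890.44 CFM

890.44 CFM


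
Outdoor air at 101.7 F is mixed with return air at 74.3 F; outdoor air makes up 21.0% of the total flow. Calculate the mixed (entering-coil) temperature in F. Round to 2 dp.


T_mix = 74.3 + (21.0/100)*(101.7-74.3) = 80.05 F

80.05 F


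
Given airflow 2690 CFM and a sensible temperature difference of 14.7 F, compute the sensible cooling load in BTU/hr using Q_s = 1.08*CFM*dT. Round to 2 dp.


Q = 1.08 * 2690 * 14.7 = 42706.44 BTU/hr

42706.44 BTU/hr


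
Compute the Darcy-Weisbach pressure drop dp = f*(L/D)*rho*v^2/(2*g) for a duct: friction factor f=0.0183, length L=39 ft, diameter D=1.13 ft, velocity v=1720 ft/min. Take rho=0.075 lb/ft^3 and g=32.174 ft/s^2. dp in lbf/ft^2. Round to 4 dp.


v_fps = 1720/60 = 28.6667 ft/s
dp = 0.0183*(39/1.13)*0.075*28.6667^2/(2*32.174) = 0.6049 lbf/ft^2

0.6049 lbf/ft^2


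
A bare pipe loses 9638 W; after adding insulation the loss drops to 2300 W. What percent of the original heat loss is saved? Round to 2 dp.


Savings = ((9638-2300)/9638)*100 = 76.14 %

76.14 %


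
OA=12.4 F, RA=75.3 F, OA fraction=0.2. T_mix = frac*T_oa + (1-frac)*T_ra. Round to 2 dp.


T_mix = 0.2*12.4 + 0.8*75.3 = 62.72 F

62.72 F


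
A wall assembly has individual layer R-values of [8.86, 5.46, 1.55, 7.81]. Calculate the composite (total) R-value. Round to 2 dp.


R_total = 8.86 + 5.46 + 1.55 + 7.81 = 23.68

23.68


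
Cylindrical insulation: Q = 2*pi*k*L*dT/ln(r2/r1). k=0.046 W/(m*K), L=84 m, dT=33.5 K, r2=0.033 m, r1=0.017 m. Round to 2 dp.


Q = 2*pi*0.046*84*33.5/ln(0.033/0.017) = 1226.18 W

1226.18 W


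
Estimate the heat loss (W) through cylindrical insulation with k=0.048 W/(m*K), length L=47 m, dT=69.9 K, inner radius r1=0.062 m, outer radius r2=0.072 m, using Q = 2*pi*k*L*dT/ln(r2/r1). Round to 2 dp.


Q = 2*pi*0.048*47*69.9/ln(0.072/0.062) = 6626.17 W

6626.17 W


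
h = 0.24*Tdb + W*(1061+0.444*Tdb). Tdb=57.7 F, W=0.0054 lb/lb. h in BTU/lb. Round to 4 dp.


h = 0.24*57.7 + 0.0054*(1061+0.444*57.7) = 19.7157 BTU/lb

19.7157 BTU/lb


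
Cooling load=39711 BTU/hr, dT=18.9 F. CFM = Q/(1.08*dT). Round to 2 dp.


CFM = 39711 / (1.08 * 18.9) = 1945.47

1945.47 CFM


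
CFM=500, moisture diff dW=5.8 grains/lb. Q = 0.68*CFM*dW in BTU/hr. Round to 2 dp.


Q = 0.68 * 500 * 5.8 = 1972.00 BTU/hr

1972.00 BTU/hr


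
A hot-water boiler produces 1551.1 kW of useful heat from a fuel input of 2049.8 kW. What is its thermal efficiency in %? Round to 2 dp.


eta = (1551.1/2049.8)*100 = 75.67 %

75.67 %


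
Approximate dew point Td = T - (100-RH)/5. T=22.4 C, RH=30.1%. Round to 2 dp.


Td = 22.4 - (100-30.1)/5 = 8.42 C

8.42 C


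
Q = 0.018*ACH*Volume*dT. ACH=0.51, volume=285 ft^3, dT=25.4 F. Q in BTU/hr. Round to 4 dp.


Q = 0.018 * 0.51 * 285 * 25.4 = 66.4540 BTU/hr

66.4540 BTU/hr


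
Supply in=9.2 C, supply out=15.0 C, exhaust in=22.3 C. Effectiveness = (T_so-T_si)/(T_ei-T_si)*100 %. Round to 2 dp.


eff = (15.0-9.2)/(22.3-9.2)*100 = 44.27 %

44.27 %


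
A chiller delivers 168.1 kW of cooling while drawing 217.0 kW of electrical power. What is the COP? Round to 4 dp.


COP = 168.1 / 217.0 = 0.7747

0.7747


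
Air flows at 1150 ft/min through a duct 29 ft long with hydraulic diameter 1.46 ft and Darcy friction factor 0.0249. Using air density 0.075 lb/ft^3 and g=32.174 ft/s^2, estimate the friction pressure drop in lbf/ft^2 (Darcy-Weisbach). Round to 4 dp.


v_fps = 1150/60 = 19.1667 ft/s
dp = 0.0249*(29/1.46)*0.075*19.1667^2/(2*32.174) = 0.2118 lbf/ft^2

0.2118 lbf/ft^2


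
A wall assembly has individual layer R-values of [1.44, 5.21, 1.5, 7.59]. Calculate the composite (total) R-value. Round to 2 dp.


R_total = 1.44 + 5.21 + 1.5 + 7.59 = 15.74

15.74


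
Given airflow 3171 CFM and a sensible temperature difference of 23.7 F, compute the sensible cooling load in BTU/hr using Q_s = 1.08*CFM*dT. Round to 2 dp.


Q = 1.08 * 3171 * 23.7 = 81164.92 BTU/hr

81164.92 BTU/hr


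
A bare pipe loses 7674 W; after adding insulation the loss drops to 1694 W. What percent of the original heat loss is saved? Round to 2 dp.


Savings = ((7674-1694)/7674)*100 = 77.93 %

77.93 %


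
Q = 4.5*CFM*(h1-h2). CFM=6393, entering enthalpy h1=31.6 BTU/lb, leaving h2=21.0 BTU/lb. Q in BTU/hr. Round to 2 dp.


Q = 4.5 * 6393 * (31.6 - 21.0) = 304946.10 BTU/hr

304946.10 BTU/hr


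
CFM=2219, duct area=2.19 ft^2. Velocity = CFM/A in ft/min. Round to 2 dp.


V = 2219 / 2.19 = 1013.24 ft/min

1013.24 ft/min


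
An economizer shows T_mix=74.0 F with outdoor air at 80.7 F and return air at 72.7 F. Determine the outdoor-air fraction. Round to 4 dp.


frac = (74.0 - 72.7) / (80.7 - 72.7) = 0.1625

0.1625


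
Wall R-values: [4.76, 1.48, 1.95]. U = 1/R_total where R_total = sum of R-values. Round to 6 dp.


R_total = 4.76 + 1.48 + 1.95 = 8.19
U = 1/8.19 = 0.122100

0.122100


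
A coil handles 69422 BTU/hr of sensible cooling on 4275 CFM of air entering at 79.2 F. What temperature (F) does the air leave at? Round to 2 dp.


dT = 69422/(1.08*4275) = 15.0362
T_leave = 79.2 - 15.0362 = 64.16 F

64.16 F


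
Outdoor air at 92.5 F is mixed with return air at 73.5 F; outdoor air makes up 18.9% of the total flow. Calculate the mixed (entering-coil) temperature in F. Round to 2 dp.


T_mix = 73.5 + (18.9/100)*(92.5-73.5) = 77.09 F

77.09 F


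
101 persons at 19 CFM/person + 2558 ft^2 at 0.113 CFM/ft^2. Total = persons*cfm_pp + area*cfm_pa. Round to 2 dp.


Total = 101*19 + 2558*0.113 = 2208.05 CFM

2208.05 CFM


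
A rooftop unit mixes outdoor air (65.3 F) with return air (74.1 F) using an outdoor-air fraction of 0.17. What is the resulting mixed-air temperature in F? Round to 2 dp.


T_mix = 0.17*65.3 + 0.83*74.1 = 72.60 F

72.60 F


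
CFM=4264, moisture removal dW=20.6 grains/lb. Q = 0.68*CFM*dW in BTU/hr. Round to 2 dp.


Q = 0.68 * 4264 * 20.6 = 59730.11 BTU/hr

59730.11 BTU/hr


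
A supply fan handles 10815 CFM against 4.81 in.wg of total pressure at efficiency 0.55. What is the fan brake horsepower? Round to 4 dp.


BHP = 10815 * 4.81 / (6356 * 0.55) = 14.8808 hp

14.8808 hp


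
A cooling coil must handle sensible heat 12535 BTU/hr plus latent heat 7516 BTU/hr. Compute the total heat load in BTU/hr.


Qt = 12535 + 7516 = 20051 BTU/hr

20051 BTU/hr


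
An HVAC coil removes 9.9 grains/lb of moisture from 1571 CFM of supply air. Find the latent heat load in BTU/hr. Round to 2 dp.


Q = 0.68 * 1571 * 9.9 = 10575.97 BTU/hr

10575.97 BTU/hr


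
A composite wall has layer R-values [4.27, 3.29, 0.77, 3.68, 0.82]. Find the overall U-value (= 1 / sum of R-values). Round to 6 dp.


R_total = 4.27 + 3.29 + 0.77 + 3.68 + 0.82 = 12.83
U = 1/12.83 = 0.077942

0.077942


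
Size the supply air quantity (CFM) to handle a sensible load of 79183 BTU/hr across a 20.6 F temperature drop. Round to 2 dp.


CFM = 79183 / (1.08 * 20.6) = 3559.11

3559.11 CFM


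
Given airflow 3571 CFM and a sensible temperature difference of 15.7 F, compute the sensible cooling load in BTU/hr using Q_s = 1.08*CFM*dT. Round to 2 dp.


Q = 1.08 * 3571 * 15.7 = 60549.88 BTU/hr

60549.88 BTU/hr


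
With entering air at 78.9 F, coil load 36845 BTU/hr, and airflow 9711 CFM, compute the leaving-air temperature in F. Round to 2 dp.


dT = 36845/(1.08*9711) = 3.5131
T_leave = 78.9 - 3.5131 = 75.39 F

75.39 F


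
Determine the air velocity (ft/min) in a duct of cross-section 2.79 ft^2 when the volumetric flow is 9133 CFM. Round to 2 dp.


V = 9133 / 2.79 = 3273.48 ft/min

3273.48 ft/min


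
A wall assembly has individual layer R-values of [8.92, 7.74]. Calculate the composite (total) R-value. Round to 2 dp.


R_total = 8.92 + 7.74 = 16.66

16.66


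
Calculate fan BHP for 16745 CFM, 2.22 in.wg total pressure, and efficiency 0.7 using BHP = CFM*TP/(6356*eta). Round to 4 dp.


BHP = 16745 * 2.22 / (6356 * 0.7) = 8.3552 hp

8.3552 hp


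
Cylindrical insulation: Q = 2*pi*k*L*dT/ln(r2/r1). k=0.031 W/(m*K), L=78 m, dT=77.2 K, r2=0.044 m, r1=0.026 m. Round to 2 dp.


Q = 2*pi*0.031*78*77.2/ln(0.044/0.026) = 2229.41 W

2229.41 W


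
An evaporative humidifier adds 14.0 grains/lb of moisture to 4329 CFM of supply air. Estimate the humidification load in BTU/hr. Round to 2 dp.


Q = 0.68 * 4329 * 14.0 = 41212.08 BTU/hr

41212.08 BTU/hr


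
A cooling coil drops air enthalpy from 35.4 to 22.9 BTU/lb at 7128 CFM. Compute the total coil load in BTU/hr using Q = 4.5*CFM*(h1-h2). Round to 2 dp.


Q = 4.5 * 7128 * (35.4 - 22.9) = 400950.00 BTU/hr

400950.00 BTU/hr


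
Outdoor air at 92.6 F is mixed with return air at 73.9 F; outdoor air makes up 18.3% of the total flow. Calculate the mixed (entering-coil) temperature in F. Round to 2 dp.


T_mix = 73.9 + (18.3/100)*(92.6-73.9) = 77.32 F

77.32 F
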